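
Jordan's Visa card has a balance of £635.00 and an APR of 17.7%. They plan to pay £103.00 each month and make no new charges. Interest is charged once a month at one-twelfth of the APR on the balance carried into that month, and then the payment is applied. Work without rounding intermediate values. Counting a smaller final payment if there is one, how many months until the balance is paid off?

7 payments

Monthly rate r = 17.7%/12 = 1.475% = 0.01475.
Recurrence: B ← B·(1+r) − £103.00.
Month 1: interest £9.37; balance after payment £541.37.
Month 2: interest £7.99; balance after payment £446.35.
Closed form: n = −ln(1 − rB₀/P)/ln(1+r) = −ln(0.90907)/ln(1.01475) ≈ 6.511, so the balance reaches zero during payment 7.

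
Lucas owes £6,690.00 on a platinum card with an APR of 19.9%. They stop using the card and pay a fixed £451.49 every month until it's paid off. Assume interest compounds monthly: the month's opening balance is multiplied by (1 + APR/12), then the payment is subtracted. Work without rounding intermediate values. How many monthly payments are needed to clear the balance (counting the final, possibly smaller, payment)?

18 months

Monthly rate r = 19.9%/12 = 1.65833% = 0.0165833.
Recurrence: B ← B·(1+r) − £451.49.
Month 1: interest £110.94; balance after payment £6,349.45.
Month 2: interest £105.30; balance after payment £6,003.26.
Closed form: n = −ln(1 − rB₀/P)/ln(1+r) = −ln(0.75427)/ln(1.01658) ≈ 17.146, so the balance reaches zero during payment 18.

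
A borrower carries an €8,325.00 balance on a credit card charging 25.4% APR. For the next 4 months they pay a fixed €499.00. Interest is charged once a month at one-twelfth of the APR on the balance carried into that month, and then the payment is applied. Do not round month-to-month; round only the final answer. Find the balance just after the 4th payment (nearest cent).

Monthly rate r = 25.4%/12 = 2.11667% = 0.0211667.
Each month: B ← B·(1+r) − €499.00.
Month 1: interest €176.21; balance after payment €8,002.21.
Month 2: interest €169.38; balance after payment €7,672.59.
Month 3: interest €162.40; balance after payment €7,336.00.
Month 4: interest €155.28; balance after payment €6,992.27.

€6,992.27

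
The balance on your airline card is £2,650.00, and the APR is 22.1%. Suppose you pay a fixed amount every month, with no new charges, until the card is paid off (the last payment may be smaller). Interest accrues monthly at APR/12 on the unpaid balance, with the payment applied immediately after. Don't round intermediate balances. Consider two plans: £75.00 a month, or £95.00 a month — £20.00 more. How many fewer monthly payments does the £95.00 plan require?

Monthly rate r = 22.1%/12 = 1.84167% = 0.0184167.
At £75.00/mo: n = ⌈−ln(1 − rB₀/P)/ln(1+r)⌉ = 58 payments (last £48.19); total interest = total paid − £2,650.00 = £1,673.19.
At £95.00/mo: 40 payments (last £48.48); total interest £1,103.48.
Payments saved = 58 − 40 = 18.

18 fewer payments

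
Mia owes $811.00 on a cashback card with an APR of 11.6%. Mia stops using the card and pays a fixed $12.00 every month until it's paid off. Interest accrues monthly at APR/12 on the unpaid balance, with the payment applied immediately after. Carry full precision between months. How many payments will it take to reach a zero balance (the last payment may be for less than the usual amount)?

Monthly rate r = 11.6%/12 = 0.966667% = 0.00966667.
Recurrence: B ← B·(1+r) − $12.00.
Month 1: interest $7.84; balance after payment $806.84.
Month 2: interest $7.80; balance after payment $802.64.
Closed form: n = −ln(1 − rB₀/P)/ln(1+r) = −ln(0.34669)/ln(1.00967) ≈ 110.113, so the balance reaches zero during payment 111.

111 payments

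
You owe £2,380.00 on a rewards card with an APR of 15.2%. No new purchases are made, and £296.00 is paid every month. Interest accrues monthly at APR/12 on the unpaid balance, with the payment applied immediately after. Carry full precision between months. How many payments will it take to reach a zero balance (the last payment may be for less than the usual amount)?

9 payments

Monthly rate r = 15.2%/12 = 1.26667% = 0.0126667.
Recurrence: B ← B·(1+r) − £296.00.
Month 1: interest £30.15; balance after payment £2,114.15.
Month 2: interest £26.78; balance after payment £1,844.93.
Closed form: n = −ln(1 − rB₀/P)/ln(1+r) = −ln(0.89815)/ln(1.01267) ≈ 8.534, so the balance reaches zero during payment 9.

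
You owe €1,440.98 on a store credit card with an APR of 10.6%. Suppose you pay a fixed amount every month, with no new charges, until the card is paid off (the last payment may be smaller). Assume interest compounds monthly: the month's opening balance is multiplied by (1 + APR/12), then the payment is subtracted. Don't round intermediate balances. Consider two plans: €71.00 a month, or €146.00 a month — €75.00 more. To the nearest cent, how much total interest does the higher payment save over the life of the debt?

Monthly rate r = 10.6%/12 = 0.883333% = 0.00883333.
At €71.00/mo: n = ⌈−ln(1 − rB₀/P)/ln(1+r)⌉ = 23 payments (last €33.09); total interest = total paid − €1,440.98 = €154.11.
At €146.00/mo: 11 payments (last €54.50); total interest €73.52.
Interest saved = €154.11 − €73.52 = €80.59.

€80.59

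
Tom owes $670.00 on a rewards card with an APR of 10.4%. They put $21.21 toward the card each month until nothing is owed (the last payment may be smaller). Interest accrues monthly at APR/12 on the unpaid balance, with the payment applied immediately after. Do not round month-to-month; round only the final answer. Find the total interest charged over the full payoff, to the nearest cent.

Monthly rate r = 10.4%/12 = 0.866667% = 0.00866667.
Payoff takes n = ⌈−ln(1 − rB₀/P)/ln(1+r)⌉ = ⌈37.070⌉ = 38 payments; the last is $1.49.
Total paid = 37·$21.21 + $1.49 = $786.26.
Total interest = total paid − principal = $786.26 − $670.00 = $116.26.

$116.26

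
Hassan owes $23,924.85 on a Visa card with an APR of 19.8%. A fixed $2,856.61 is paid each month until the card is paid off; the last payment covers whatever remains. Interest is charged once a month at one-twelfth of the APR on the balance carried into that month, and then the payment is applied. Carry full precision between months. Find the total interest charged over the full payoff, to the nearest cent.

$2,036.88

Monthly rate r = 19.8%/12 = 1.65% = 0.0165.
Payoff takes n = ⌈−ln(1 − rB₀/P)/ln(1+r)⌉ = ⌈9.088⌉ = 10 payments; the last is $252.24.
Total paid = 9·$2,856.61 + $252.24 = $25,961.73.
Total interest = total paid − principal = $25,961.73 − $23,924.85 = $2,036.88.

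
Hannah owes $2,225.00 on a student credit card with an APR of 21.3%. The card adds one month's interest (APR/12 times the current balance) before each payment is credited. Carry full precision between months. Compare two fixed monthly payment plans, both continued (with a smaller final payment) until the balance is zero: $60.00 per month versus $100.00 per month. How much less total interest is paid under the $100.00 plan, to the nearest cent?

Monthly rate r = 21.3%/12 = 1.775% = 0.01775.
At $60.00/mo: n = ⌈−ln(1 − rB₀/P)/ln(1+r)⌉ = 62 payments (last $1.25); total interest = total paid − $2,225.00 = $1,436.25.
At $100.00/mo: 29 payments (last $55.82); total interest $630.82.
Interest saved = $1,436.25 − $630.82 = $805.43.

$805.43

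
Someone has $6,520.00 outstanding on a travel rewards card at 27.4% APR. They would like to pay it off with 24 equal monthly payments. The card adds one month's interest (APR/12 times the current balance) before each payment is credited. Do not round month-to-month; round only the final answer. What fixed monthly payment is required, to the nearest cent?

$355.88

Monthly rate r = 27.4%/12 = 2.28333% = 0.0228333.
Level-payment amortization: P = B₀·r / (1 − (1+r)^(−n)) = 6520.00·0.0228333 / (1 − 1.02283^(−24)).
Denominator 1 − (1+r)^(−24) = 0.418321448.
P = 148.873 / 0.418321448 ≈ 355.88.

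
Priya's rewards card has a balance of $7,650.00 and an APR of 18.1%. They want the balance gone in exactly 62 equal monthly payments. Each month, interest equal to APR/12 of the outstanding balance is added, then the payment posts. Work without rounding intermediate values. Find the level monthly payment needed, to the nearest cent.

Monthly rate r = 18.1%/12 = 1.50833% = 0.0150833.
Level-payment amortization: P = B₀·r / (1 − (1+r)^(−n)) = 7650.00·0.0150833 / (1 − 1.01508^(−62)).
Denominator 1 − (1+r)^(−62) = 0.60472916.
P = 115.388 / 0.60472916 ≈ 190.81.

$190.81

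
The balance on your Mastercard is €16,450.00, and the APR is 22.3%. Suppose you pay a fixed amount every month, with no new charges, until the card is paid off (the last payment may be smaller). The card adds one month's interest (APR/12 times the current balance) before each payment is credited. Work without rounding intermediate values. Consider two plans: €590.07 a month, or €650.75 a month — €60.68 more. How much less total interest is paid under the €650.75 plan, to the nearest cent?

Monthly rate r = 22.3%/12 = 1.85833% = 0.0185833.
At €590.07/mo: n = ⌈−ln(1 − rB₀/P)/ln(1+r)⌉ = 40 payments (last €381.07); total interest = total paid − €16,450.00 = €6,943.80.
At €650.75/mo: 35 payments (last €298.00); total interest €5,973.50.
Interest saved = €6,943.80 − €5,973.50 = €970.30.

€970.30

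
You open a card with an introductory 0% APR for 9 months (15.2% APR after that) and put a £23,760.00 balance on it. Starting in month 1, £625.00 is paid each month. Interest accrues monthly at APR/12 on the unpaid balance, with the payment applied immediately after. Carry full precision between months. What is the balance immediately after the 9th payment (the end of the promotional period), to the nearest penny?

£18,135.00

Promo months 1–9 at r₀ = 0%/12 = 0; months 10+ at r₁ = 15.2%/12 = 0.0126667.
After month 9 (no interest yet): B = £23,760.00 − 9·£625.00 = £18,135.00.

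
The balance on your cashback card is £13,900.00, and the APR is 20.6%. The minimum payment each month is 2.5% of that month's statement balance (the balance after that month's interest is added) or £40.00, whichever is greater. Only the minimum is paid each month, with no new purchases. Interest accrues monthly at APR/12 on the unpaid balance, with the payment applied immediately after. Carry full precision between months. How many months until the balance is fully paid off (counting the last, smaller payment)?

329 months

Monthly rate r = 20.6%/12 = 1.71667% = 0.0171667.
While 2.5% of the post-interest balance exceeds £40.00, each month B ← (B·(1+r))·(1 − 0.025), i.e. B shrinks by the factor (1+r)·0.975 = 0.99174.
This holds for months 1–263. Entering month 264 the balance is £1,568.04; 2.5% of the post-interest balance is now below £40.00, so the flat £40.00 minimum applies from here.
From month 264 a fixed £40.00 at rate r clears £1,568.04 in 66 more payments. Total: 263 + 66 = 329 months.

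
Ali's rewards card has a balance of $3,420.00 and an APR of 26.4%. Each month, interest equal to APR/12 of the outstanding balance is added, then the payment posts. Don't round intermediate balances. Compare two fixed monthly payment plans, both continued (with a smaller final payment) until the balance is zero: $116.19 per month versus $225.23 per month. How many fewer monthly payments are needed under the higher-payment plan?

Monthly rate r = 26.4%/12 = 2.2% = 0.022.
At $116.19/mo: n = ⌈−ln(1 − rB₀/P)/ln(1+r)⌉ = 48 payments (last $107.33); total interest = total paid − $3,420.00 = $2,148.26.
At $225.23/mo: 19 payments (last $154.19); total interest $788.33.
Payments saved = 48 − 19 = 29.

29 fewer payments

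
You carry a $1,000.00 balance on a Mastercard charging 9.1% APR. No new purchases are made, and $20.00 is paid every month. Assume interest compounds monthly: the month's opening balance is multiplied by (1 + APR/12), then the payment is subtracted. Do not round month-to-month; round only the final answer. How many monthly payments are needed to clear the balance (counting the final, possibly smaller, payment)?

Monthly rate r = 9.1%/12 = 0.758333% = 0.00758333.
Recurrence: B ← B·(1+r) − $20.00.
Month 1: interest $7.58; balance after payment $987.58.
Month 2: interest $7.49; balance after payment $975.07.
Closed form: n = −ln(1 − rB₀/P)/ln(1+r) = −ln(0.62083)/ln(1.00758) ≈ 63.099, so the balance reaches zero during payment 64.

64 payments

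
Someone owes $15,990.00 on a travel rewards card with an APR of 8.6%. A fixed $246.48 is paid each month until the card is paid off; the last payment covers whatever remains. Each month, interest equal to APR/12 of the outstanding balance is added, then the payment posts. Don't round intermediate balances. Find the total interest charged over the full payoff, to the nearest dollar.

$5,595

Monthly rate r = 8.6%/12 = 0.716667% = 0.00716667.
Payoff takes n = ⌈−ln(1 − rB₀/P)/ln(1+r)⌉ = ⌈87.571⌉ = 88 payments; the last is $140.84.
Total paid = 87·$246.48 + $140.84 = $21,584.60.
Total interest = total paid − principal = $21,584.60 − $15,990.00 = $5,594.60.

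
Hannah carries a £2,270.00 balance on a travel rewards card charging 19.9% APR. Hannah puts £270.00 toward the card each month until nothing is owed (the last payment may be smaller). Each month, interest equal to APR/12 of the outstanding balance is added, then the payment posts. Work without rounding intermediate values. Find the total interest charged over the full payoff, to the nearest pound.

Monthly rate r = 19.9%/12 = 1.65833% = 0.0165833.
Payoff takes n = ⌈−ln(1 − rB₀/P)/ln(1+r)⌉ = ⌈9.129⌉ = 10 payments; the last is £35.15.
Total paid = 9·£270.00 + £35.15 = £2,465.15.
Total interest = total paid − principal = £2,465.15 − £2,270.00 = £195.15.

£195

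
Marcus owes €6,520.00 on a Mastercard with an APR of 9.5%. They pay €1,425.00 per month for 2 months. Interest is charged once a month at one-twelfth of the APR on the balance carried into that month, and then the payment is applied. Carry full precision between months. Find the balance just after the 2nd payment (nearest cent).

Monthly rate r = 9.5%/12 = 0.791667% = 0.00791667.
Each month: B ← B·(1+r) − €1,425.00.
Month 1: interest €51.62; balance after payment €5,146.62.
Month 2: interest €40.74; balance after payment €3,762.36.

€3,762.36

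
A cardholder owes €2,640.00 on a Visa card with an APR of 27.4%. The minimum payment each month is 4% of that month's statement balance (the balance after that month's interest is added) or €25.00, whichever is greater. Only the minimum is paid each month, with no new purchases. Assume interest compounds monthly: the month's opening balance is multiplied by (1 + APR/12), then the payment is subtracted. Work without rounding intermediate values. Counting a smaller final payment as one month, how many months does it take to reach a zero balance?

Monthly rate r = 27.4%/12 = 2.28333% = 0.0228333.
While 4% of the post-interest balance exceeds €25.00, each month B ← (B·(1+r))·(1 − 0.04), i.e. B shrinks by the factor (1+r)·0.96 = 0.98192.
This holds for months 1–81. Entering month 82 the balance is €602.24; 4% of the post-interest balance is now below €25.00, so the flat €25.00 minimum applies from here.
From month 82 a fixed €25.00 at rate r clears €602.24 in 36 more payments. Total: 81 + 36 = 117 months.

117 months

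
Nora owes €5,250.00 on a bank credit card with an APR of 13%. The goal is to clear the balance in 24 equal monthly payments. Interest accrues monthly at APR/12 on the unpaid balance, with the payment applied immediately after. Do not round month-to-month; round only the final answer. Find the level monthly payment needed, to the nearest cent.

€249.59

Monthly rate r = 13%/12 = 1.08333% = 0.0108333.
Level-payment amortization: P = B₀·r / (1 − (1+r)^(−n)) = 5250.00·0.0108333 / (1 − 1.01083^(−24)).
Denominator 1 − (1+r)^(−24) = 0.227869542.
P = 56.875 / 0.227869542 ≈ 249.59.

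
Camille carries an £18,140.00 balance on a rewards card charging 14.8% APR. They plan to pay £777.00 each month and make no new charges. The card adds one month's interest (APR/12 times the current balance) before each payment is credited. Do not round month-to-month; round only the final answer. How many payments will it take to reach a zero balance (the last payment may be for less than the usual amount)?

28 payments

Monthly rate r = 14.8%/12 = 1.23333% = 0.0123333.
Recurrence: B ← B·(1+r) − £777.00.
Month 1: interest £223.73; balance after payment £17,586.73.
Month 2: interest £216.90; balance after payment £17,026.63.
Closed form: n = −ln(1 − rB₀/P)/ln(1+r) = −ln(0.71206)/ln(1.01233) ≈ 27.704, so the balance reaches zero during payment 28.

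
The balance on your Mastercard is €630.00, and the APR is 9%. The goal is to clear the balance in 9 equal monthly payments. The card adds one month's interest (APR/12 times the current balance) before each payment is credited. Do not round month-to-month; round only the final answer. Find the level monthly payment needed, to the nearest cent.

€72.65

Monthly rate r = 9%/12 = 0.75% = 0.0075.
Level-payment amortization: P = B₀·r / (1 − (1+r)^(−n)) = 630.00·0.0075 / (1 − 1.0075^(−9)).
Denominator 1 − (1+r)^(−9) = 0.0650368232.
P = 4.725 / 0.0650368232 ≈ 72.65.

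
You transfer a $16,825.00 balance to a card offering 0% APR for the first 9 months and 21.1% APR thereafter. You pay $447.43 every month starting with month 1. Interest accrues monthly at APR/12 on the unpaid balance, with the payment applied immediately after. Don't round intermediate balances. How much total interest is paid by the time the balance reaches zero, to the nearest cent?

Promo months 1–9 at r₀ = 0%/12 = 0; months 10+ at r₁ = 21.1%/12 = 0.0175833.
After month 9 (no interest yet): B = $16,825.00 − 9·$447.43 = $12,798.13.
Then at r₁ with $447.43/mo: n₂ = −ln(1 − r₁·B/P)/ln(1+r₁) ≈ 40.11 → 41 more payments.
Total paid = 49·$447.43 + $47.55 = $21,971.62; interest = $21,971.62 − $16,825.00 = $5,146.62.

$5,146.62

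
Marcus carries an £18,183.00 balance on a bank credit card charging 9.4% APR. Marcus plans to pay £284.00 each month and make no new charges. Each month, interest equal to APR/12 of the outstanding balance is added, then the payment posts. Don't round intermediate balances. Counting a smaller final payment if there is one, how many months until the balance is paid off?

90 payments

Monthly rate r = 9.4%/12 = 0.783333% = 0.00783333.
Recurrence: B ← B·(1+r) − £284.00.
Month 1: interest £142.43; balance after payment £18,041.43.
Month 2: interest £141.32; balance after payment £17,898.76.
Closed form: n = −ln(1 − rB₀/P)/ln(1+r) = −ln(0.49847)/ln(1.00783) ≈ 89.225, so the balance reaches zero during payment 90.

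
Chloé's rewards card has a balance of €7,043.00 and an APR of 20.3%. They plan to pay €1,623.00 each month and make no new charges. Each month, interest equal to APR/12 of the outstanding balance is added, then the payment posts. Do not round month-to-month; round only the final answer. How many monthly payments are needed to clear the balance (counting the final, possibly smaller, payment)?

Monthly rate r = 20.3%/12 = 1.69167% = 0.0169167.
Recurrence: B ← B·(1+r) − €1,623.00.
Month 1: interest €119.14; balance after payment €5,539.14.
Month 2: interest €93.70; balance after payment €4,009.85.
Month 3: interest €67.83; balance after payment €2,454.68.
Month 4: interest €41.53; balance after payment €873.21.
Month 5: interest €14.77; balance after payment €0.00.

5 payments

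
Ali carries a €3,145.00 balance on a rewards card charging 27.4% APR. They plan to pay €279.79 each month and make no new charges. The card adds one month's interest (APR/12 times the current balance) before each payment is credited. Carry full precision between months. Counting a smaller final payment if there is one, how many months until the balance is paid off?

Monthly rate r = 27.4%/12 = 2.28333% = 0.0228333.
Recurrence: B ← B·(1+r) − €279.79.
Month 1: interest €71.81; balance after payment €2,937.02.
Month 2: interest €67.06; balance after payment €2,724.29.
Closed form: n = −ln(1 − rB₀/P)/ln(1+r) = −ln(0.74334)/ln(1.02283) ≈ 13.138, so the balance reaches zero during payment 14.

14 months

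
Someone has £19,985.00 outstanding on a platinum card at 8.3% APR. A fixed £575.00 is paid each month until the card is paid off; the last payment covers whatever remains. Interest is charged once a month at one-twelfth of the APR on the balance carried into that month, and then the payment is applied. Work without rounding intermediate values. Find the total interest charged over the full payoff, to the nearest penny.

£2,952.47

Monthly rate r = 8.3%/12 = 0.691667% = 0.00691667.
Payoff takes n = ⌈−ln(1 − rB₀/P)/ln(1+r)⌉ = ⌈39.891⌉ = 40 payments; the last is £512.47.
Total paid = 39·£575.00 + £512.47 = £22,937.47.
Total interest = total paid − principal = £22,937.47 − £19,985.00 = £2,952.47.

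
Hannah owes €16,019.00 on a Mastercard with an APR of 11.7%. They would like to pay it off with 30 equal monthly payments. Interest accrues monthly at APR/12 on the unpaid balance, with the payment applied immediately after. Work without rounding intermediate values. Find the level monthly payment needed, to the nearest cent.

Monthly rate r = 11.7%/12 = 0.975% = 0.00975.
Level-payment amortization: P = B₀·r / (1 − (1+r)^(−n)) = 16019.00·0.00975 / (1 − 1.00975^(−30)).
Denominator 1 − (1+r)^(−30) = 0.25254656.
P = 156.185 / 0.25254656 ≈ 618.44.

€618.44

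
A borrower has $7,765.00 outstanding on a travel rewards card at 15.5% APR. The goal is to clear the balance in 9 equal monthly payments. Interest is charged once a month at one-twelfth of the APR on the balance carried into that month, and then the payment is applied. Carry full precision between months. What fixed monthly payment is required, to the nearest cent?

$919.45

Monthly rate r = 15.5%/12 = 1.29167% = 0.0129167.
Level-payment amortization: P = B₀·r / (1 − (1+r)^(−n)) = 7765.00·0.0129167 / (1 − 1.01292^(−9)).
Denominator 1 − (1+r)^(−9) = 0.109084436.
P = 100.298 / 0.109084436 ≈ 919.45.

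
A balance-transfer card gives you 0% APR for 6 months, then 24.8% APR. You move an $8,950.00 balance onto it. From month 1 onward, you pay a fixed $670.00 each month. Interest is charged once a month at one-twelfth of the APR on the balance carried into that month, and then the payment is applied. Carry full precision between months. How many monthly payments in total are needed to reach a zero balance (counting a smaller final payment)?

Promo months 1–6 at r₀ = 0%/12 = 0; months 7+ at r₁ = 24.8%/12 = 0.0206667.
After month 6 (no interest yet): B = $8,950.00 − 6·$670.00 = $4,930.00.
Then at r₁ with $670.00/mo: n₂ = −ln(1 − r₁·B/P)/ln(1+r₁) ≈ 8.06 → 9 more payments.

15 payments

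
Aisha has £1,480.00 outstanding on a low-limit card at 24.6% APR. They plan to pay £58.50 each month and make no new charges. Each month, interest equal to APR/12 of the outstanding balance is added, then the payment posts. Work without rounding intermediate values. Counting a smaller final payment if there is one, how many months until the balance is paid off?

37 payments

Monthly rate r = 24.6%/12 = 2.05% = 0.0205.
Recurrence: B ← B·(1+r) − £58.50.
Month 1: interest £30.34; balance after payment £1,451.84.
Month 2: interest £29.76; balance after payment £1,423.10.
Closed form: n = −ln(1 − rB₀/P)/ln(1+r) = −ln(0.48137)/ln(1.0205) ≈ 36.029, so the balance reaches zero during payment 37.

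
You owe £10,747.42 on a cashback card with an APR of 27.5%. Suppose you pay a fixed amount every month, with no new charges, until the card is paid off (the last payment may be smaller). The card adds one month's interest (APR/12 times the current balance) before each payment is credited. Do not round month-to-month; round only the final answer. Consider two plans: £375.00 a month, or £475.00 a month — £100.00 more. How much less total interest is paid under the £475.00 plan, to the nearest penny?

Monthly rate r = 27.5%/12 = 2.29167% = 0.0229167.
At £375.00/mo: n = ⌈−ln(1 − rB₀/P)/ln(1+r)⌉ = 48 payments (last £74.76); total interest = total paid − £10,747.42 = £6,952.34.
At £475.00/mo: 33 payments (last £123.15); total interest £4,575.73.
Interest saved = £6,952.34 − £4,575.73 = £2,376.61.

£2,376.61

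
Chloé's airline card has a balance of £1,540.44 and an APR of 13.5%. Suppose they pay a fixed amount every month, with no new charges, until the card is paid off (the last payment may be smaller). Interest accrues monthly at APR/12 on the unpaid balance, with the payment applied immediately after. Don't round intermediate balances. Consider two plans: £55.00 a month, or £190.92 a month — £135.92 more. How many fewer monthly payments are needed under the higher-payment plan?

Monthly rate r = 13.5%/12 = 1.125% = 0.01125.
At £55.00/mo: n = ⌈−ln(1 − rB₀/P)/ln(1+r)⌉ = 34 payments (last £45.72); total interest = total paid − £1,540.44 = £320.28.
At £190.92/mo: 9 payments (last £96.87); total interest £83.79.
Payments saved = 34 − 9 = 25.

25 fewer payments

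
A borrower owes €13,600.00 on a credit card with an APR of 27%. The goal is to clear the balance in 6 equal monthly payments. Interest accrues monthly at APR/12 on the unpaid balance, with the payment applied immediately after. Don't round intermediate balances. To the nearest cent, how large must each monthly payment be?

€2,448.48

Monthly rate r = 27%/12 = 2.25% = 0.0225.
Level-payment amortization: P = B₀·r / (1 − (1+r)^(−n)) = 13600.00·0.0225 / (1 − 1.0225^(−6)).
Denominator 1 − (1+r)^(−6) = 0.124975728.
P = 306 / 0.124975728 ≈ 2448.48.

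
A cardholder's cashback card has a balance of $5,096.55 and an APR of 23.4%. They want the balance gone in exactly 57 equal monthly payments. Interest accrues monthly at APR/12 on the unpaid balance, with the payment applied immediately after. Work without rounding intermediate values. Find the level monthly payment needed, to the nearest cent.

Monthly rate r = 23.4%/12 = 1.95% = 0.0195.
Level-payment amortization: P = B₀·r / (1 − (1+r)^(−n)) = 5096.55·0.0195 / (1 − 1.0195^(−57)).
Denominator 1 − (1+r)^(−57) = 0.667395682.
P = 99.3827 / 0.667395682 ≈ 148.91.

$148.91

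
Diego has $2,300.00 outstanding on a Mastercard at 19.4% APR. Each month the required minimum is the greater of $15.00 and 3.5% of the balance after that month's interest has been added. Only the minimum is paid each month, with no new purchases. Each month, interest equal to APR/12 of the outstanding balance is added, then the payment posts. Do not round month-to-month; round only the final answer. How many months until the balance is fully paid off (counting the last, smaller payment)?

Monthly rate r = 19.4%/12 = 1.61667% = 0.0161667.
While 3.5% of the post-interest balance exceeds $15.00, each month B ← (B·(1+r))·(1 − 0.035), i.e. B shrinks by the factor (1+r)·0.965 = 0.9806.
This holds for months 1–87. Entering month 88 the balance is $418.36; 3.5% of the post-interest balance is now below $15.00, so the flat $15.00 minimum applies from here.
From month 88 a fixed $15.00 at rate r clears $418.36 in 38 more payments. Total: 87 + 38 = 125 months.

125 months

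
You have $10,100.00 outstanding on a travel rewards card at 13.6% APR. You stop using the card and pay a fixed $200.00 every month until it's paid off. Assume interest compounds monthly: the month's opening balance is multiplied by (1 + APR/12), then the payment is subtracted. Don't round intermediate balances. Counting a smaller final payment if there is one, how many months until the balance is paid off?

76 months

Monthly rate r = 13.6%/12 = 1.13333% = 0.0113333.
Recurrence: B ← B·(1+r) − $200.00.
Month 1: interest $114.47; balance after payment $10,014.47.
Month 2: interest $113.50; balance after payment $9,927.96.
Closed form: n = −ln(1 − rB₀/P)/ln(1+r) = −ln(0.42767)/ln(1.01133) ≈ 75.372, so the balance reaches zero during payment 76.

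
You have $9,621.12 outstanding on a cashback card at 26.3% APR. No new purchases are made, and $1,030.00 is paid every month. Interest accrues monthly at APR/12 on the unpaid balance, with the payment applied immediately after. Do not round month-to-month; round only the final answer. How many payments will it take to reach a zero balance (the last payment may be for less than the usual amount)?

Monthly rate r = 26.3%/12 = 2.19167% = 0.0219167.
Recurrence: B ← B·(1+r) − $1,030.00.
Month 1: interest $210.86; balance after payment $8,801.98.
Month 2: interest $192.91; balance after payment $7,964.89.
Closed form: n = −ln(1 − rB₀/P)/ln(1+r) = −ln(0.79528)/ln(1.02192) ≈ 10.566, so the balance reaches zero during payment 11.

11 payments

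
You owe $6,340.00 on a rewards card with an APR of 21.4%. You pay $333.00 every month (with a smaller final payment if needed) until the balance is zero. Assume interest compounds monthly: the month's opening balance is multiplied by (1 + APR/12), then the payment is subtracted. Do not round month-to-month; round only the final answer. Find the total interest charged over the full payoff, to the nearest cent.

$1,475.17

Monthly rate r = 21.4%/12 = 1.78333% = 0.0178333.
Payoff takes n = ⌈−ln(1 − rB₀/P)/ln(1+r)⌉ = ⌈23.467⌉ = 24 payments; the last is $156.17.
Total paid = 23·$333.00 + $156.17 = $7,815.17.
Total interest = total paid − principal = $7,815.17 − $6,340.00 = $1,475.17.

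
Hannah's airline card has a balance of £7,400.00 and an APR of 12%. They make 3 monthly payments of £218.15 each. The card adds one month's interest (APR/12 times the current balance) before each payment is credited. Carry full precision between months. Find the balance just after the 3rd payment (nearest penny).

Monthly rate r = 12%/12 = 1% = 0.01.
Each month: B ← B·(1+r) − £218.15.
Month 1: interest £74.00; balance after payment £7,255.85.
Month 2: interest £72.56; balance after payment £7,110.26.
Month 3: interest £71.10; balance after payment £6,963.21.

£6,963.21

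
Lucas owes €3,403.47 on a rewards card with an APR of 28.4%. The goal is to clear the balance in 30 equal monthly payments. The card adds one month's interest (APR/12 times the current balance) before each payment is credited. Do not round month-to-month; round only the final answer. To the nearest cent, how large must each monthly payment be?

Monthly rate r = 28.4%/12 = 2.36667% = 0.0236667.
Level-payment amortization: P = B₀·r / (1 − (1+r)^(−n)) = 3403.47·0.0236667 / (1 − 1.02367^(−30)).
Denominator 1 − (1+r)^(−30) = 0.504272344.
P = 80.5488 / 0.504272344 ≈ 159.73.

€159.73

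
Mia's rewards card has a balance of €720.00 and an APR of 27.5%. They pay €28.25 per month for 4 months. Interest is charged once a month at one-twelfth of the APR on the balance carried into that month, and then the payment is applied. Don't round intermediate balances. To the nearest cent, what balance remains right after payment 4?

€671.36

Monthly rate r = 27.5%/12 = 2.29167% = 0.0229167.
Each month: B ← B·(1+r) − €28.25.
Month 1: interest €16.50; balance after payment €708.25.
Month 2: interest €16.23; balance after payment €696.23.
Month 3: interest €15.96; balance after payment €683.94.
Month 4: interest €15.67; balance after payment €671.36.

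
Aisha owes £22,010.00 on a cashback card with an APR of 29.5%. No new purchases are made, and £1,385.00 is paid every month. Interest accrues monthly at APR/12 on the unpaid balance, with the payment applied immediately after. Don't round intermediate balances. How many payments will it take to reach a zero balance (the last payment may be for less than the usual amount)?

21 payments

Monthly rate r = 29.5%/12 = 2.45833% = 0.0245833.
Recurrence: B ← B·(1+r) − £1,385.00.
Month 1: interest £541.08; balance after payment £21,166.08.
Month 2: interest £520.33; balance after payment £20,301.41.
Closed form: n = −ln(1 − rB₀/P)/ln(1+r) = −ln(0.60933)/ln(1.02458) ≈ 20.398, so the balance reaches zero during payment 21.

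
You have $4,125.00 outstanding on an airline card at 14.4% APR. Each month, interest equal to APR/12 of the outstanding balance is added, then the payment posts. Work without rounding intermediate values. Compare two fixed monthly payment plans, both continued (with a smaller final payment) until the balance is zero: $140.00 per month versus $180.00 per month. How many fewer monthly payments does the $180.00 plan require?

10 fewer payments

Monthly rate r = 14.4%/12 = 1.2% = 0.012.
At $140.00/mo: n = ⌈−ln(1 − rB₀/P)/ln(1+r)⌉ = 37 payments (last $80.76); total interest = total paid − $4,125.00 = $995.76.
At $180.00/mo: 27 payments (last $172.68); total interest $727.68.
Payments saved = 37 − 27 = 10.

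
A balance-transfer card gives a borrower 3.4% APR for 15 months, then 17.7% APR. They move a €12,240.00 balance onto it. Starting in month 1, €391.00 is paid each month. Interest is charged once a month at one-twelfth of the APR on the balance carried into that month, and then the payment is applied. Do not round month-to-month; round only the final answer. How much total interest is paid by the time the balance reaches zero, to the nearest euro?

Promo months 1–15 at r₀ = 3.4%/12 = 0.00283333; months 16+ at r₁ = 17.7%/12 = 0.01475.
After month 15: iterate B ← B·(1+r₀) − €391.00 for 15 months → €6,787.88.
Then at r₁ with €391.00/mo: n₂ = −ln(1 − r₁·B/P)/ln(1+r₁) ≈ 20.20 → 21 more payments.
Total paid = 35·€391.00 + €79.39 = €13,764.39; interest = €13,764.39 − €12,240.00 = €1,524.39.

€1,524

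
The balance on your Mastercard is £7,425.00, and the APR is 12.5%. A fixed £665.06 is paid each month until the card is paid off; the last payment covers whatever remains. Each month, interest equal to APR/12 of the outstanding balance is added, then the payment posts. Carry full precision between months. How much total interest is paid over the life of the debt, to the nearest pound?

£510

Monthly rate r = 12.5%/12 = 1.04167% = 0.0104167.
Payoff takes n = ⌈−ln(1 − rB₀/P)/ln(1+r)⌉ = ⌈11.930⌉ = 12 payments; the last is £619.05.
Total paid = 11·£665.06 + £619.05 = £7,934.71.
Total interest = total paid − principal = £7,934.71 − £7,425.00 = £509.71.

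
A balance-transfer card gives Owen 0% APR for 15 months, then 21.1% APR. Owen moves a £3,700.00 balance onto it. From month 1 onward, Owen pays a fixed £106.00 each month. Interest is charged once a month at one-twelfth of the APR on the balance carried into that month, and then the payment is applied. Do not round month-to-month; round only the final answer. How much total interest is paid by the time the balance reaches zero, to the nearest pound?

£510

Promo months 1–15 at r₀ = 0%/12 = 0; months 16+ at r₁ = 21.1%/12 = 0.0175833.
After month 15 (no interest yet): B = £3,700.00 − 15·£106.00 = £2,110.00.
Then at r₁ with £106.00/mo: n₂ = −ln(1 − r₁·B/P)/ln(1+r₁) ≈ 24.71 → 25 more payments.
Total paid = 39·£106.00 + £75.97 = £4,209.97; interest = £4,209.97 − £3,700.00 = £509.97.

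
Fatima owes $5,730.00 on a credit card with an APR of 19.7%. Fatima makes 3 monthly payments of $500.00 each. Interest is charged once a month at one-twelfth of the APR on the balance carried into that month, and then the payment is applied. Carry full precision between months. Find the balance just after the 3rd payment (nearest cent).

$4,492.10

Monthly rate r = 19.7%/12 = 1.64167% = 0.0164167.
Each month: B ← B·(1+r) − $500.00.
Month 1: interest $94.07; balance after payment $5,324.07.
Month 2: interest $87.40; balance after payment $4,911.47.
Month 3: interest $80.63; balance after payment $4,492.10.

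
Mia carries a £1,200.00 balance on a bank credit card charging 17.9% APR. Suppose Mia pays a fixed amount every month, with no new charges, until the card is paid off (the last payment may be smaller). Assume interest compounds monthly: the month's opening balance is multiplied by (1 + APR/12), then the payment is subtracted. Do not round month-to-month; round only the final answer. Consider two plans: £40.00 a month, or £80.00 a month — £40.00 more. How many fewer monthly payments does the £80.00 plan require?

Monthly rate r = 17.9%/12 = 1.49167% = 0.0149167.
At £40.00/mo: n = ⌈−ln(1 − rB₀/P)/ln(1+r)⌉ = 41 payments (last £2.83); total interest = total paid − £1,200.00 = £402.83.
At £80.00/mo: 18 payments (last £8.54); total interest £168.54.
Payments saved = 41 − 18 = 23.

23 fewer payments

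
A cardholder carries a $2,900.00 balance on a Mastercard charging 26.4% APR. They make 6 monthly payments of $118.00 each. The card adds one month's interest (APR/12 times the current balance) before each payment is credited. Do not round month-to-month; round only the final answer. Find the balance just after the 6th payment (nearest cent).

$2,556.38

Monthly rate r = 26.4%/12 = 2.2% = 0.022.
Each month: B ← B·(1+r) − $118.00.
Month 1: interest $63.80; balance after payment $2,845.80.
Month 2: interest $62.61; balance after payment $2,790.41.
Month 3: interest $61.39; balance after payment $2,733.80.
Month 4: interest $60.14; balance after payment $2,675.94.
Month 5: interest $58.87; balance after payment $2,616.81.
Month 6: interest $57.57; balance after payment $2,556.38.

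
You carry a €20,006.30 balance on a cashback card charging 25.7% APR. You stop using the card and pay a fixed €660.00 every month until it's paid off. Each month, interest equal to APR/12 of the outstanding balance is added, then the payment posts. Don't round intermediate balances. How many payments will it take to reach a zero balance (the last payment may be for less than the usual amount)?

Monthly rate r = 25.7%/12 = 2.14167% = 0.0214167.
Recurrence: B ← B·(1+r) − €660.00.
Month 1: interest €428.47; balance after payment €19,774.77.
Month 2: interest €423.51; balance after payment €19,538.28.
Closed form: n = −ln(1 − rB₀/P)/ln(1+r) = −ln(0.35081)/ln(1.02142) ≈ 49.433, so the balance reaches zero during payment 50.

50 months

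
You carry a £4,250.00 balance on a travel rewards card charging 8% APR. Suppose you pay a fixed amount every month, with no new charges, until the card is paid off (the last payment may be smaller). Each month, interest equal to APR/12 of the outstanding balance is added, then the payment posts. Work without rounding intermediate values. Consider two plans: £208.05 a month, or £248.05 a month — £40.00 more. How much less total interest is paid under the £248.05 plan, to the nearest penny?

Monthly rate r = 8%/12 = 0.666667% = 0.00666667.
At £208.05/mo: n = ⌈−ln(1 − rB₀/P)/ln(1+r)⌉ = 23 payments (last £6.82); total interest = total paid − £4,250.00 = £333.92.
At £248.05/mo: 19 payments (last £63.24); total interest £278.14.
Interest saved = £333.92 − £278.14 = £55.78.

£55.78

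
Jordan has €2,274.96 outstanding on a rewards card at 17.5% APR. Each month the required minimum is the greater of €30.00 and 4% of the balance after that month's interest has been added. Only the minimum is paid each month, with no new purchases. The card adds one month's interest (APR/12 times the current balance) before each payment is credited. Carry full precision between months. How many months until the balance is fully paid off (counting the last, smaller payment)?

Monthly rate r = 17.5%/12 = 1.45833% = 0.0145833.
While 4% of the post-interest balance exceeds €30.00, each month B ← (B·(1+r))·(1 − 0.04), i.e. B shrinks by the factor (1+r)·0.96 = 0.974.
This holds for months 1–43. Entering month 44 the balance is €732.84; 4% of the post-interest balance is now below €30.00, so the flat €30.00 minimum applies from here.
From month 44 a fixed €30.00 at rate r clears €732.84 in 31 more payments. Total: 43 + 31 = 74 months.

74 months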